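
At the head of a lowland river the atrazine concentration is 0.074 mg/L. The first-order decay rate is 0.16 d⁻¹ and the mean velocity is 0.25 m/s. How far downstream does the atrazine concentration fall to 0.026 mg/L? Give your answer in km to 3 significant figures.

From C = C₀·e^(−kt), t = ln(C₀/C)/k = ln(0.074/0.026)/0.16 = 1.046/0.16 = 6.537 d.
Distance = v·t = 0.25 m/s × 5.648e+05 s = 1.412e+05 m = 141.2 km.

141 km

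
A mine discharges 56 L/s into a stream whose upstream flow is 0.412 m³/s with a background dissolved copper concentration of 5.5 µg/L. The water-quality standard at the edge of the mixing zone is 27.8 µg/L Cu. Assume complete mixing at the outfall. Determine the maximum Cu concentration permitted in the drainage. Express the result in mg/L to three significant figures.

56 L/s = 0.056 m³/s.
5.5 µg/L = 0.0055 mg/L.
27.8 µg/L = 0.0278 mg/L.
Mass balance: 0.0278·0.468 = 0.056·Cₑ + 0.412·0.0055.
Cₑ = (0.01301 − 0.002266) / 0.056 = 0.1919 mg/L.

0.192 mg/L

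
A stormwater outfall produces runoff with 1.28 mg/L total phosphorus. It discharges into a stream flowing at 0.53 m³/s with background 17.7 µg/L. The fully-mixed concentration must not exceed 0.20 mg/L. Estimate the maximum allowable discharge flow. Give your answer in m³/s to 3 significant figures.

0.0895 m³/s

17.7 µg/L = 0.0177 mg/L.
Mass balance at complete mixing: C_std·(Q_w + Q_r) = Q_w·C_e + Q_r·C_b.
Rearranging, Q_w = Q_r·(C_std − C_b)/(C_e − C_std) = 0.53·(0.2 − 0.0177) / (1.28 − 0.2) = 0.08946 m³/s.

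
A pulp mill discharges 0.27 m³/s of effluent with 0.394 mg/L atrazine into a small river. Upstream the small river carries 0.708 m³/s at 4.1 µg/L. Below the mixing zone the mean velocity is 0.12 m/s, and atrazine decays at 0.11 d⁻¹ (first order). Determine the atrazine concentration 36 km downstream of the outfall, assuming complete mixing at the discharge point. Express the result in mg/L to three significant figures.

0.0763 mg/L

4.1 µg/L = 0.0041 mg/L.
After complete mixing, C₀ = (0.27·0.394 + 0.708·0.0041) / 0.978 = 0.1117 mg/L.
Travel time t = 3.6e+04 m / 0.12 m/s = 3e+05 s = 3.472 d.
C = 0.1117·exp(−0.11·3.472) = 0.1117·0.6825 = 0.07627 mg/L.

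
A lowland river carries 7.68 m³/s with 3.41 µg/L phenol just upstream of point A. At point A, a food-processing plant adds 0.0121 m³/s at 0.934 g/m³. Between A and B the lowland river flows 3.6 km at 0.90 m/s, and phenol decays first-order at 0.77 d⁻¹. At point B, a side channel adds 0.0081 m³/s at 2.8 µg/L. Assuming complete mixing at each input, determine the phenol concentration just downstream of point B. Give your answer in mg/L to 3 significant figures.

3.41 µg/L = 0.00341 mg/L.
After input A: C = (7.68·0.00341 + 0.0121·0.934) / 7.692 = 0.004874 mg/L.
Over the 3.6 km reach to input B (t = 4000 s = 0.0463 d), decay gives C = 0.004874·exp(−0.77·0.0463) = 0.004703 mg/L.
2.8 µg/L = 0.0028 mg/L.
After input B: C = (7.692·0.004703 + 0.0081·0.0028) / 7.7 = 0.004701 mg/L.

0.00470 mg/L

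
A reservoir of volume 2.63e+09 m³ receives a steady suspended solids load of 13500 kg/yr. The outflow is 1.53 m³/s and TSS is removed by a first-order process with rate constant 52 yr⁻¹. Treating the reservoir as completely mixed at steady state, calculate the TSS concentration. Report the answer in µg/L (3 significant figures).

0.0987 µg/L

Outflow Q = 1.53 m³/s × 3.156e+07 s/yr = 4.828e+07 m³/yr.
Steady-state CSTR mass balance: W = Q·C + k·V·C, so C = W/(Q + kV).
Q + kV = 4.828e+07 + 52·2.63e+09 = 1.368e+11 m³/yr.
C = 13500/1.368e+11 = 9.868e-08 kg/m³ = 9.868e-05 mg/L = 0.09868 µg/L.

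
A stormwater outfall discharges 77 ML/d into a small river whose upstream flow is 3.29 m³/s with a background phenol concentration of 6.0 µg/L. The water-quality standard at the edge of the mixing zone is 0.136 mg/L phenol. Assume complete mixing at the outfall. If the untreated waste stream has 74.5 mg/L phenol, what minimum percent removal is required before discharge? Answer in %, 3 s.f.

77 ML/d = 0.8912 m³/s.
6.0 µg/L = 0.006 mg/L.
Mass balance: 0.136·4.181 = 0.8912·Cₑ + 3.29·0.006.
Cₑ = (0.5686 − 0.01974) / 0.8912 = 0.6159 mg/L.
Required removal = 1 − 0.6159/74.5 = 99.17 %.

99.2 %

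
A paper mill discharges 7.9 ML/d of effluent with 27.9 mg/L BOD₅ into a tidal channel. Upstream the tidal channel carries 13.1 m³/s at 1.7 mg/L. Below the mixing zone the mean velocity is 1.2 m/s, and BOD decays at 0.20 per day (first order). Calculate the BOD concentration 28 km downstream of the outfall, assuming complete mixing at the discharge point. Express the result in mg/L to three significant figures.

7.9 ML/d = 0.09144 m³/s.
After complete mixing, C₀ = (0.09144·27.9 + 13.1·1.7) / 13.19 = 1.882 mg/L.
Travel time t = 2.8e+04 m / 1.2 m/s = 2.333e+04 s = 0.2701 d.
C = 1.882·exp(−0.20·0.2701) = 1.882·0.9474 = 1.783 mg/L.

1.78 mg/L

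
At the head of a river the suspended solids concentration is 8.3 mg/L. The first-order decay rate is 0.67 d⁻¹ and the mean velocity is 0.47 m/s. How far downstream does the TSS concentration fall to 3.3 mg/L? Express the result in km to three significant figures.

55.9 km

From C = C₀·e^(−kt), t = ln(C₀/C)/k = ln(8.3/3.3)/0.67 = 0.9223/0.67 = 1.377 d.
Distance = v·t = 0.47 m/s × 1.189e+05 s = 5.59e+04 m = 55.9 km.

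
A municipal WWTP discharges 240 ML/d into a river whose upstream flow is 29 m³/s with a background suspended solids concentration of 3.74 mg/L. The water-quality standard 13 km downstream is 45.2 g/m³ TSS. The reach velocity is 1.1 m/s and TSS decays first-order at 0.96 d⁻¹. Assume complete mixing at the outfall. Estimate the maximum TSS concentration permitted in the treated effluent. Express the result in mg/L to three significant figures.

551 mg/L

240 ML/d = 2.778 m³/s.
Travel time to the compliance point: t = 1.3e+04/1.1 = 1.182e+04 s = 0.1368 d; decay factor exp(−0.96·0.1368) = 0.8769.
So the concentration just after mixing may be at most 45.2/0.8769 = 51.54 mg/L.
Mass balance: 51.54·31.78 = 2.778·Cₑ + 29·3.74.
Cₑ = (1638 − 108.5) / 2.778 = 550.6 mg/L.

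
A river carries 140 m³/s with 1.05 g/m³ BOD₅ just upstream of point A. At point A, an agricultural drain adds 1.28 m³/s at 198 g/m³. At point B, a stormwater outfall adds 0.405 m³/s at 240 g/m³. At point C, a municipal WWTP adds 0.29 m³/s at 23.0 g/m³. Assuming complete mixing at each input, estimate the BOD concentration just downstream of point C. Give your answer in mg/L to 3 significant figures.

3.55 mg/L

After input A: C = (140·1.05 + 1.28·198) / 141.3 = 2.834 mg/L.
After input B: C = (141.3·2.834 + 0.405·240) / 141.7 = 3.512 mg/L.
After input C: C = (141.7·3.512 + 0.29·23) / 142 = 3.552 mg/L.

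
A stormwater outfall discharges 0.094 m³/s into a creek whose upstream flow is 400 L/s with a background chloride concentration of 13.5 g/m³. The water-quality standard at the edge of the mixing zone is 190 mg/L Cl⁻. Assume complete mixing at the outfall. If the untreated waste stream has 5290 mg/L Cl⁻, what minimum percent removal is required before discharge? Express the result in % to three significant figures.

400 L/s = 0.4 m³/s.
Mass balance: 190·0.494 = 0.094·Cₑ + 0.4·13.5.
Cₑ = (93.86 − 5.4) / 0.094 = 941.1 mg/L.
Required removal = 1 − 941.1/5290 = 82.21 %.

82.2 %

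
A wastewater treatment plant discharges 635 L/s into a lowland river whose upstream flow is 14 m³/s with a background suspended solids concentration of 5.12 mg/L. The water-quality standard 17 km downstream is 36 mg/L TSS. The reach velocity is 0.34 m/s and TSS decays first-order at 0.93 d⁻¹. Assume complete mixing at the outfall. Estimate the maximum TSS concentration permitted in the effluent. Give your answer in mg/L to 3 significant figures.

1310 mg/L

635 L/s = 0.635 m³/s.
Travel time to the compliance point: t = 1.7e+04/0.34 = 5e+04 s = 0.5787 d; decay factor exp(−0.93·0.5787) = 0.5838.
So the concentration just after mixing may be at most 36/0.5838 = 61.66 mg/L.
Mass balance: 61.66·14.63 = 0.635·Cₑ + 14·5.12.
Cₑ = (902.5 − 71.68) / 0.635 = 1308 mg/L.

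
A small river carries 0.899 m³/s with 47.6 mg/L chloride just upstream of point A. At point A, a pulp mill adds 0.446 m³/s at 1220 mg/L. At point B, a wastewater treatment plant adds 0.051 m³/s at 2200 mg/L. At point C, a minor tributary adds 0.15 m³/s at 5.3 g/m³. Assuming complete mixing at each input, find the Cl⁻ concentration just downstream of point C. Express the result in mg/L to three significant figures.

After input A: C = (0.899·47.6 + 0.446·1220) / 1.345 = 436.4 mg/L.
After input B: C = (1.345·436.4 + 0.051·2200) / 1.396 = 500.8 mg/L.
After input C: C = (1.396·500.8 + 0.15·5.3) / 1.546 = 452.7 mg/L.

453 mg/L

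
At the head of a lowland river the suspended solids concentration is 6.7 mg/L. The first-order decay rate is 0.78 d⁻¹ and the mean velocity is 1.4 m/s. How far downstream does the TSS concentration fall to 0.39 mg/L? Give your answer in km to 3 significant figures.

441 km

From C = C₀·e^(−kt), t = ln(C₀/C)/k = ln(6.7/0.39)/0.78 = 2.844/0.78 = 3.646 d.
Distance = v·t = 1.4 m/s × 3.15e+05 s = 4.41e+05 m = 441 km.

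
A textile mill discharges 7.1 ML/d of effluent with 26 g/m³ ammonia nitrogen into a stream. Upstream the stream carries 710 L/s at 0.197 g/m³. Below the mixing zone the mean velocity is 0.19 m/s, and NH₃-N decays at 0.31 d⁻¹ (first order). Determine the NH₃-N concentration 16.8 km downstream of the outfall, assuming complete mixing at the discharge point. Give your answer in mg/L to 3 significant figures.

2.09 mg/L

7.1 ML/d = 0.08218 m³/s.
710 L/s = 0.71 m³/s.
After complete mixing, C₀ = (0.08218·26 + 0.71·0.197) / 0.7922 = 2.874 mg/L.
Travel time t = 1.68e+04 m / 0.19 m/s = 8.842e+04 s = 1.023 d.
C = 2.874·exp(−0.31·1.023) = 2.874·0.7281 = 2.092 mg/L.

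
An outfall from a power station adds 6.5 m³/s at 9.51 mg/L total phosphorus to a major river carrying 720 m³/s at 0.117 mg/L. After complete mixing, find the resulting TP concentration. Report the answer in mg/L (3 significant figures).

Flow-weighted mixing gives C = (6.5·9.51 + 720·0.117) / (6.5 + 720) = 146.1/726.5 = 0.201 mg/L.

0.201 mg/L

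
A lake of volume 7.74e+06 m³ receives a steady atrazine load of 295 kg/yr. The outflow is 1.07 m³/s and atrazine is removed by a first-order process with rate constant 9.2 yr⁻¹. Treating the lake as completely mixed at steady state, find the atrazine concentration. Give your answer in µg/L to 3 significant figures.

2.81 µg/L

Outflow Q = 1.07 m³/s × 3.156e+07 s/yr = 3.377e+07 m³/yr.
Steady-state CSTR mass balance: W = Q·C + k·V·C, so C = W/(Q + kV).
Q + kV = 3.377e+07 + 9.2·7.74e+06 = 1.05e+08 m³/yr.
C = 295/1.05e+08 = 2.81e-06 kg/m³ = 0.00281 mg/L = 2.81 µg/L.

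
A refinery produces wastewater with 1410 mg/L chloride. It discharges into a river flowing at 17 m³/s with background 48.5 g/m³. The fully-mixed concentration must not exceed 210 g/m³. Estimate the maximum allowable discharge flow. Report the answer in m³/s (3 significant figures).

Mass balance at complete mixing: C_std·(Q_w + Q_r) = Q_w·C_e + Q_r·C_b.
Rearranging, Q_w = Q_r·(C_std − C_b)/(C_e − C_std) = 17·(210 − 48.5) / (1410 − 210) = 2.288 m³/s.

2.29 m³/s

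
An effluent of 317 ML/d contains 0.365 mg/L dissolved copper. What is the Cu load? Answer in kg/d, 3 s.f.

317 ML/d = 3.669 m³/s.
Mass flux = Q·C = 3.669 m³/s × 0.365 g/m³ = 1.339 g/s.
= 1.339 g/s × 86.4 = 115.7 kg/d.

116 kg/d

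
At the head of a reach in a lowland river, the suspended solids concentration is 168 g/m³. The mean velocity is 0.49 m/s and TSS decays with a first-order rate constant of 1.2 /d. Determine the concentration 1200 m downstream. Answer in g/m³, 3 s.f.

162 g/m³

Travel time t = 1200 m / 0.49 m/s = 1200/0.49 = 2449 s = 0.02834 d.
First-order decay: C = 168·exp(−1.2·0.02834) = 168·0.9666 = 162.4 g/m³.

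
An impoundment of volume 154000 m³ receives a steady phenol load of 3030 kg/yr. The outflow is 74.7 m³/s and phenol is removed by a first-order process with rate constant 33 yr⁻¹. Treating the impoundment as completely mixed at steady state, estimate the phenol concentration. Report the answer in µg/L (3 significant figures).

Outflow Q = 74.7 m³/s × 3.156e+07 s/yr = 2.357e+09 m³/yr.
Steady-state CSTR mass balance: W = Q·C + k·V·C, so C = W/(Q + kV).
Q + kV = 2.357e+09 + 33·154000 = 2.362e+09 m³/yr.
C = 3030/2.362e+09 = 1.283e-06 kg/m³ = 0.001283 mg/L = 1.283 µg/L.

1.28 µg/L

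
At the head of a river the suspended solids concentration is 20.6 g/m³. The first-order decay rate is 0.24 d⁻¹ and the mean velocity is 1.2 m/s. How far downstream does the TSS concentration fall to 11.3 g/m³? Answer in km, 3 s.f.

From C = C₀·e^(−kt), t = ln(C₀/C)/k = ln(20.6/11.3)/0.24 = 0.6005/0.24 = 2.502 d.
Distance = v·t = 1.2 m/s × 2.162e+05 s = 2.594e+05 m = 259.4 km.

259 km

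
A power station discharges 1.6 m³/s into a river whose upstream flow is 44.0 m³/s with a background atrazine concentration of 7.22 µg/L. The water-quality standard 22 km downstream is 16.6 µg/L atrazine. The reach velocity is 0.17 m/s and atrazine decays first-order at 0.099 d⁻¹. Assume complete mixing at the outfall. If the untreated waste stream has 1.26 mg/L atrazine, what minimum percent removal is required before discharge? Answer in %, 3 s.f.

7.22 µg/L = 0.00722 mg/L.
16.6 µg/L = 0.0166 mg/L.
Travel time to the compliance point: t = 2.2e+04/0.17 = 1.294e+05 s = 1.498 d; decay factor exp(−0.099·1.498) = 0.8622.
So the concentration just after mixing may be at most 0.0166/0.8622 = 0.01925 mg/L.
Mass balance: 0.01925·45.6 = 1.6·Cₑ + 44·0.00722.
Cₑ = (0.878 − 0.3177) / 1.6 = 0.3502 mg/L.
Required removal = 1 − 0.3502/1.26 = 72.21 %.

72.2 %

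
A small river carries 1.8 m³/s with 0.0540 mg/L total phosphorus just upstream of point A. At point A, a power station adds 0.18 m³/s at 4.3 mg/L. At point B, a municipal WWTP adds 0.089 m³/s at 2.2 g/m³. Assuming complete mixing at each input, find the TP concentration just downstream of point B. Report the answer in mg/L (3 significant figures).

After input A: C = (1.8·0.054 + 0.18·4.3) / 1.98 = 0.44 mg/L.
After input B: C = (1.98·0.44 + 0.089·2.2) / 2.069 = 0.5157 mg/L.

0.516 mg/L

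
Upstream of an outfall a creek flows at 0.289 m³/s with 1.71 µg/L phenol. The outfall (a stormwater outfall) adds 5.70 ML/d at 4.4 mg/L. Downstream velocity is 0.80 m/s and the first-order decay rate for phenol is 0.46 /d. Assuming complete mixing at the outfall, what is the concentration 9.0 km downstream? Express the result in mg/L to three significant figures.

0.772 mg/L

5.70 ML/d = 0.06597 m³/s.
1.71 µg/L = 0.00171 mg/L.
After complete mixing, C₀ = (0.06597·4.4 + 0.289·0.00171) / 0.355 = 0.8191 mg/L.
Travel time t = 9000 m / 0.80 m/s = 1.125e+04 s = 0.1302 d.
C = 0.8191·exp(−0.46·0.1302) = 0.8191·0.9419 = 0.7715 mg/L.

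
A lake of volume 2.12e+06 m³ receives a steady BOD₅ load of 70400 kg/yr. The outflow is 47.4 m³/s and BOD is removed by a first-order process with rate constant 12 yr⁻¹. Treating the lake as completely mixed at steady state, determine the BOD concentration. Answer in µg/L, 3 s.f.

Outflow Q = 47.4 m³/s × 3.156e+07 s/yr = 1.496e+09 m³/yr.
Steady-state CSTR mass balance: W = Q·C + k·V·C, so C = W/(Q + kV).
Q + kV = 1.496e+09 + 12·2.12e+06 = 1.521e+09 m³/yr.
C = 70400/1.521e+09 = 4.628e-05 kg/m³ = 0.04628 mg/L = 46.28 µg/L.

46.3 µg/L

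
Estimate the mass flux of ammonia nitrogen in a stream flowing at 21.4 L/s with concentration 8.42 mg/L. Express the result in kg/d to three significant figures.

15.6 kg/d

21.4 L/s = 0.0214 m³/s.
Mass flux = Q·C = 0.0214 m³/s × 8.42 g/m³ = 0.1802 g/s.
= 0.1802 g/s × 86.4 = 15.57 kg/d.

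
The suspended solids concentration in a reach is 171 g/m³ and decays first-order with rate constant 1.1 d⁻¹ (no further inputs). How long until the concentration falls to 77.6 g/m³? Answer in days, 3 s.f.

0.718 d

t = ln(C₀/C)/k = ln(171/77.6)/1.1 = 0.7901/1.1 = 0.7183 d.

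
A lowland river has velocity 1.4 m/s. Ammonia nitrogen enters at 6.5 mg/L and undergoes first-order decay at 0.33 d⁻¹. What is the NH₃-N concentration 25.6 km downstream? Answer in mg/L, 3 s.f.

Travel time t = 25.6 km / 1.4 m/s = 2.56e+04/1.4 = 1.829e+04 s = 0.2116 d.
First-order decay: C = 6.5·exp(−0.33·0.2116) = 6.5·0.9325 = 6.062 mg/L.

6.06 mg/L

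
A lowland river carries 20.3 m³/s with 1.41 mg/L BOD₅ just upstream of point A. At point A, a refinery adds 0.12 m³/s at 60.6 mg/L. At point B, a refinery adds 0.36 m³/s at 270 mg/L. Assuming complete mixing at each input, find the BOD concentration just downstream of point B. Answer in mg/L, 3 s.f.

After input A: C = (20.3·1.41 + 0.12·60.6) / 20.42 = 1.758 mg/L.
After input B: C = (20.42·1.758 + 0.36·270) / 20.78 = 6.405 mg/L.

6.40 mg/L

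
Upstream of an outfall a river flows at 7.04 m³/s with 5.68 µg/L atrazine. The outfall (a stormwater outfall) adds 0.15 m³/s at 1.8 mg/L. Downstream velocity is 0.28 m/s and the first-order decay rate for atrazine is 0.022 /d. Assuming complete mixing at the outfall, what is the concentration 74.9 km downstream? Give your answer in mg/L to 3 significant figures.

5.68 µg/L = 0.00568 mg/L.
After complete mixing, C₀ = (0.15·1.8 + 7.04·0.00568) / 7.19 = 0.04311 mg/L.
Travel time t = 7.49e+04 m / 0.28 m/s = 2.675e+05 s = 3.096 d.
C = 0.04311·exp(−0.022·3.096) = 0.04311·0.9342 = 0.04027 mg/L.

0.0403 mg/L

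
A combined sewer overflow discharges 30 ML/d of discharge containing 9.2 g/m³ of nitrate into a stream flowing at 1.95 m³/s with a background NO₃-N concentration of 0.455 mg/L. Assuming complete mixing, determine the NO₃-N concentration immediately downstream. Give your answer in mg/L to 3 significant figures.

30 ML/d = 0.3472 m³/s.
By mass balance at complete mixing, C = (0.3472·9.2 + 1.95·0.455) / (0.3472 + 1.95) = 4.082/2.297 = 1.777 mg/L.

1.78 mg/L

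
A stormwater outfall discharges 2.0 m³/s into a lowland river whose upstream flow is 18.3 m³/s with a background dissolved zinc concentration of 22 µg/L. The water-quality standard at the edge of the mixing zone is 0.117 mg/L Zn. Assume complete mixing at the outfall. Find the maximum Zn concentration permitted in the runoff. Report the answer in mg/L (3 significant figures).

22 µg/L = 0.022 mg/L.
Mass balance: 0.117·20.3 = 2·Cₑ + 18.3·0.022.
Cₑ = (2.375 − 0.4026) / 2 = 0.9863 mg/L.

0.986 mg/L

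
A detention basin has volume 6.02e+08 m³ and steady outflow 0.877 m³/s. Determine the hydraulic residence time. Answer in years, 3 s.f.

Q = 0.877 m³/s × 3.156e+07 s/yr = 2.768e+07 m³/yr.
Hydraulic residence time τ = V/Q = 6.02e+08/2.768e+07 = 21.75 yr.

21.8 yr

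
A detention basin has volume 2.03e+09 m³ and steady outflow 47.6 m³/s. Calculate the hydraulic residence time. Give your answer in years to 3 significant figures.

Q = 47.6 m³/s × 3.156e+07 s/yr = 1.502e+09 m³/yr.
Hydraulic residence time τ = V/Q = 2.03e+09/1.502e+09 = 1.351 yr.

1.35 yr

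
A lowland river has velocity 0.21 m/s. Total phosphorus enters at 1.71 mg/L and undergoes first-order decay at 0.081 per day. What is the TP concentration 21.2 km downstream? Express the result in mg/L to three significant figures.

1.56 mg/L

Travel time t = 21.2 km / 0.21 m/s = 2.12e+04/0.21 = 1.01e+05 s = 1.168 d.
First-order decay: C = 1.71·exp(−0.081·1.168) = 1.71·0.9097 = 1.556 mg/L.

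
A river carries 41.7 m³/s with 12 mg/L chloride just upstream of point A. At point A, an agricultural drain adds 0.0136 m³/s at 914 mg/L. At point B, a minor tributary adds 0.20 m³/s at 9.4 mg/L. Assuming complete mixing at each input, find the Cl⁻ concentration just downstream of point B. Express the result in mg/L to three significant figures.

After input A: C = (41.7·12 + 0.0136·914) / 41.71 = 12.29 mg/L.
After input B: C = (41.71·12.29 + 0.2·9.4) / 41.91 = 12.28 mg/L.

12.3 mg/L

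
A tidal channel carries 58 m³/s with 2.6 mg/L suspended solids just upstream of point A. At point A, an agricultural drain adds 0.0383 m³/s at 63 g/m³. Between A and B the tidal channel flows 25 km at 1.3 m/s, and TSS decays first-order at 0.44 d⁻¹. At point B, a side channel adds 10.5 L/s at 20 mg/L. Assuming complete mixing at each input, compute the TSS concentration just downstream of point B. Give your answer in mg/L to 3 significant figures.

After input A: C = (58·2.6 + 0.0383·63) / 58.04 = 2.64 mg/L.
Over the 25 km reach to input B (t = 1.923e+04 s = 0.2226 d), decay gives C = 2.64·exp(−0.44·0.2226) = 2.394 mg/L.
10.5 L/s = 0.0105 m³/s.
After input B: C = (58.04·2.394 + 0.0105·20) / 58.05 = 2.397 mg/L.

2.40 mg/L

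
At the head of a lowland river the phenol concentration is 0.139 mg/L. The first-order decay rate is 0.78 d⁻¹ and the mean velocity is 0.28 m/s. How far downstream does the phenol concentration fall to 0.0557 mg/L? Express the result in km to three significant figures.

28.4 km

From C = C₀·e^(−kt), t = ln(C₀/C)/k = ln(0.139/0.0557)/0.78 = 0.9145/0.78 = 1.172 d.
Distance = v·t = 0.28 m/s × 1.013e+05 s = 2.836e+04 m = 28.36 km.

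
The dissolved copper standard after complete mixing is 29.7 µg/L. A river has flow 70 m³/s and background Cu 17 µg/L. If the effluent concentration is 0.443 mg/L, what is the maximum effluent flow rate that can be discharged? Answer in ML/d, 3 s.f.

17 µg/L = 0.017 mg/L.
29.7 µg/L = 0.0297 mg/L.
Mass balance at complete mixing: C_std·(Q_w + Q_r) = Q_w·C_e + Q_r·C_b.
Rearranging, Q_w = Q_r·(C_std − C_b)/(C_e − C_std) = 70·(0.0297 − 0.017) / (0.443 − 0.0297) = 2.151 m³/s.
= 185.8 ML/d.

186 ML/d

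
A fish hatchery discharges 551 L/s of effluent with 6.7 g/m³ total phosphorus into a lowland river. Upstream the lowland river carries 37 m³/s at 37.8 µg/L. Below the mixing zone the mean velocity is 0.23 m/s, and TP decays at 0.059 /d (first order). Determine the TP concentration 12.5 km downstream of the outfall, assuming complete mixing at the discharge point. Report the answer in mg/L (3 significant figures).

0.131 mg/L

551 L/s = 0.551 m³/s.
37.8 µg/L = 0.0378 mg/L.
After complete mixing, C₀ = (0.551·6.7 + 37·0.0378) / 37.55 = 0.1356 mg/L.
Travel time t = 1.25e+04 m / 0.23 m/s = 5.435e+04 s = 0.629 d.
C = 0.1356·exp(−0.059·0.629) = 0.1356·0.9636 = 0.1306 mg/L.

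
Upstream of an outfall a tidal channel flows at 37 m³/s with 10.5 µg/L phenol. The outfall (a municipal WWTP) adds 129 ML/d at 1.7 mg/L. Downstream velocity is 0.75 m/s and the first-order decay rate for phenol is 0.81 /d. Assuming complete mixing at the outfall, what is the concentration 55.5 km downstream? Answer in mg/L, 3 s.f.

0.0380 mg/L

129 ML/d = 1.493 m³/s.
10.5 µg/L = 0.0105 mg/L.
After complete mixing, C₀ = (1.493·1.7 + 37·0.0105) / 38.49 = 0.07603 mg/L.
Travel time t = 5.55e+04 m / 0.75 m/s = 7.4e+04 s = 0.8565 d.
C = 0.07603·exp(−0.81·0.8565) = 0.07603·0.4997 = 0.03799 mg/L.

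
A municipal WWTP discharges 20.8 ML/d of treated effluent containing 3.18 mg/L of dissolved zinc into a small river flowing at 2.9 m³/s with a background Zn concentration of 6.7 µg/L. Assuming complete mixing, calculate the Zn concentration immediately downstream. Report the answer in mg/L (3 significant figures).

20.8 ML/d = 0.2407 m³/s.
6.7 µg/L = 0.0067 mg/L.
By mass balance at complete mixing, C = (0.2407·3.18 + 2.9·0.0067) / (0.2407 + 2.9) = 0.785/3.141 = 0.2499 mg/L.

0.250 mg/L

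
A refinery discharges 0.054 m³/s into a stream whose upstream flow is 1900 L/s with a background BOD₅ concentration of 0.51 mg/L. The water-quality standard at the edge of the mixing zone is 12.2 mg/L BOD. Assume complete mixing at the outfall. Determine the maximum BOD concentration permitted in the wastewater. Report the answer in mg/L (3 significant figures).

424 mg/L

1900 L/s = 1.9 m³/s.
Mass balance: 12.2·1.954 = 0.054·Cₑ + 1.9·0.51.
Cₑ = (23.84 − 0.969) / 0.054 = 423.5 mg/L.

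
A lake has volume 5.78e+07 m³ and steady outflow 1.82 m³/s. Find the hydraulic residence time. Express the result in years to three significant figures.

Q = 1.82 m³/s × 3.156e+07 s/yr = 5.743e+07 m³/yr.
Hydraulic residence time τ = V/Q = 5.78e+07/5.743e+07 = 1.006 yr.

1.01 yr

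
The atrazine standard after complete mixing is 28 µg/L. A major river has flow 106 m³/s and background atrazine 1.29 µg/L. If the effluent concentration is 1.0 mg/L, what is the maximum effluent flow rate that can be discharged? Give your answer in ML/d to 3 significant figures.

252 ML/d

1.29 µg/L = 0.00129 mg/L.
28 µg/L = 0.028 mg/L.
Mass balance at complete mixing: C_std·(Q_w + Q_r) = Q_w·C_e + Q_r·C_b.
Rearranging, Q_w = Q_r·(C_std − C_b)/(C_e − C_std) = 106·(0.028 − 0.00129) / (1 − 0.028) = 2.913 m³/s.
= 251.7 ML/d.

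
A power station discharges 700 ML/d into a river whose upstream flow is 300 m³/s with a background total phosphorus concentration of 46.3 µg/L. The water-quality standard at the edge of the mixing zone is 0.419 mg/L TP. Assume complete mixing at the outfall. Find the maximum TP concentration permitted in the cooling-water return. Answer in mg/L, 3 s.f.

14.2 mg/L

700 ML/d = 8.102 m³/s.
46.3 µg/L = 0.0463 mg/L.
Mass balance: 0.419·308.1 = 8.102·Cₑ + 300·0.0463.
Cₑ = (129.1 − 13.89) / 8.102 = 14.22 mg/L.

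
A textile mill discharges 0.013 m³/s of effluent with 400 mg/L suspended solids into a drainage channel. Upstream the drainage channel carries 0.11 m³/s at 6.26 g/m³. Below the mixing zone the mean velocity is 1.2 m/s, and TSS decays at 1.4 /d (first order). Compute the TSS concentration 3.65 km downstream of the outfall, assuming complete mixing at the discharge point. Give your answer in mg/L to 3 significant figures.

After complete mixing, C₀ = (0.013·400 + 0.11·6.26) / 0.123 = 47.87 mg/L.
Travel time t = 3650 m / 1.2 m/s = 3042 s = 0.0352 d.
C = 47.87·exp(−1.4·0.0352) = 47.87·0.9519 = 45.57 mg/L.

45.6 mg/L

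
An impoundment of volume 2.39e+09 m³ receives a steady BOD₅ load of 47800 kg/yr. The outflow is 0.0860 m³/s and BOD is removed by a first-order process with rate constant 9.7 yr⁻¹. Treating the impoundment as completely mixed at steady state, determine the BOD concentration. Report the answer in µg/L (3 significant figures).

Outflow Q = 0.0860 m³/s × 3.156e+07 s/yr = 2.714e+06 m³/yr.
Steady-state CSTR mass balance: W = Q·C + k·V·C, so C = W/(Q + kV).
Q + kV = 2.714e+06 + 9.7·2.39e+09 = 2.319e+10 m³/yr.
C = 47800/2.319e+10 = 2.062e-06 kg/m³ = 0.002062 mg/L = 2.062 µg/L.

2.06 µg/L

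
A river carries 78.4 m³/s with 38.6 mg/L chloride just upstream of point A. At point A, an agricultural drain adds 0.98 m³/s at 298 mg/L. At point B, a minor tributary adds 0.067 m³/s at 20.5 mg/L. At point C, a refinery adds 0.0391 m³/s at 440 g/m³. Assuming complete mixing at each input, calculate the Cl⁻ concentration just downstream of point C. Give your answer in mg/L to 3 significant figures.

42.0 mg/L

After input A: C = (78.4·38.6 + 0.98·298) / 79.38 = 41.8 mg/L.
After input B: C = (79.38·41.8 + 0.067·20.5) / 79.45 = 41.78 mg/L.
After input C: C = (79.45·41.78 + 0.0391·440) / 79.49 = 41.98 mg/L.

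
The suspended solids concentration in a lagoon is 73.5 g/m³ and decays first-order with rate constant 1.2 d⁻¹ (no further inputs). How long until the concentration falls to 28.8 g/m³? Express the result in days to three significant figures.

0.781 d

t = ln(C₀/C)/k = ln(73.5/28.8)/1.2 = 0.9369/1.2 = 0.7808 d.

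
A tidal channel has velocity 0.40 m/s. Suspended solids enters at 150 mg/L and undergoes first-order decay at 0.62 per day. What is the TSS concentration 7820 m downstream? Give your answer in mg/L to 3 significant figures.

130 mg/L

Travel time t = 7820 m / 0.40 m/s = 7820/0.40 = 1.955e+04 s = 0.2263 d.
First-order decay: C = 150·exp(−0.62·0.2263) = 150·0.8691 = 130.4 mg/L.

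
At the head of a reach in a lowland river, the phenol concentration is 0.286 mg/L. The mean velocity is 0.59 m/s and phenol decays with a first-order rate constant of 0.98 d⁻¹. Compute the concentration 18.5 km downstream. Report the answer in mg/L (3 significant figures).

Travel time t = 18.5 km / 0.59 m/s = 1.85e+04/0.59 = 3.136e+04 s = 0.3629 d.
First-order decay: C = 0.286·exp(−0.98·0.3629) = 0.286·0.7007 = 0.2004 mg/L.

0.200 mg/L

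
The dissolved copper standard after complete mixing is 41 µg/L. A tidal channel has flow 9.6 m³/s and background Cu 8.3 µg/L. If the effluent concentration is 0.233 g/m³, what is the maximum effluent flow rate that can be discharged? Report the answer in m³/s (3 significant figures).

8.3 µg/L = 0.0083 mg/L.
41 µg/L = 0.041 mg/L.
Mass balance at complete mixing: C_std·(Q_w + Q_r) = Q_w·C_e + Q_r·C_b.
Rearranging, Q_w = Q_r·(C_std − C_b)/(C_e − C_std) = 9.6·(0.041 − 0.0083) / (0.233 − 0.041) = 1.635 m³/s.

1.63 m³/s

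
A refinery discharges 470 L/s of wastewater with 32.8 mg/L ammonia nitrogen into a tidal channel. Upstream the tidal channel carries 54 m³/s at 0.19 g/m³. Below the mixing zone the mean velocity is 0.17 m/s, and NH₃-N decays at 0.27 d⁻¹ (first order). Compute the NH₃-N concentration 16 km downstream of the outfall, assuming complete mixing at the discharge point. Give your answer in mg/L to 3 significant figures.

0.351 mg/L

470 L/s = 0.47 m³/s.
After complete mixing, C₀ = (0.47·32.8 + 54·0.19) / 54.47 = 0.4714 mg/L.
Travel time t = 1.6e+04 m / 0.17 m/s = 9.412e+04 s = 1.089 d.
C = 0.4714·exp(−0.27·1.089) = 0.4714·0.7452 = 0.3513 mg/L.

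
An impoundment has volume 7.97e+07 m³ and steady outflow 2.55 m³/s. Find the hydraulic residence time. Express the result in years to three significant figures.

0.990 yr

Q = 2.55 m³/s × 3.156e+07 s/yr = 8.047e+07 m³/yr.
Hydraulic residence time τ = V/Q = 7.97e+07/8.047e+07 = 0.9904 yr.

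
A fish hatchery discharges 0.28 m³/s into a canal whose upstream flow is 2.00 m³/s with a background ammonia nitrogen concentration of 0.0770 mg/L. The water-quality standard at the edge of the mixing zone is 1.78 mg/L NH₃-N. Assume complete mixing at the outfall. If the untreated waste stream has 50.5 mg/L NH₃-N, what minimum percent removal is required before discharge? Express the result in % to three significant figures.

Mass balance: 1.78·2.28 = 0.28·Cₑ + 2·0.077.
Cₑ = (4.058 − 0.154) / 0.28 = 13.94 mg/L.
Required removal = 1 − 13.94/50.5 = 72.39 %.

72.4 %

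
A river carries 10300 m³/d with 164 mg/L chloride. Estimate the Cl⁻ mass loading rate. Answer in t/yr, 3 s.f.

10300 m³/d = 0.1192 m³/s.
Mass flux = Q·C = 0.1192 m³/s × 164 g/m³ = 19.55 g/s.
= 19.55 g/s × 31.56 = 617 t/yr.

617 t/yr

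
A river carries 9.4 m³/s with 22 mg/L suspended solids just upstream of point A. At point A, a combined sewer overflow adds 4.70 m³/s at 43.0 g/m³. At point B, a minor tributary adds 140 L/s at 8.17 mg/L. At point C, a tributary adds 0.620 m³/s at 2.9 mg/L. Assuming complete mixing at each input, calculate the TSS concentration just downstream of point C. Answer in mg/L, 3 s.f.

After input A: C = (9.4·22 + 4.7·43) / 14.1 = 29 mg/L.
140 L/s = 0.14 m³/s.
After input B: C = (14.1·29 + 0.14·8.17) / 14.24 = 28.8 mg/L.
After input C: C = (14.24·28.8 + 0.62·2.9) / 14.86 = 27.71 mg/L.

27.7 mg/L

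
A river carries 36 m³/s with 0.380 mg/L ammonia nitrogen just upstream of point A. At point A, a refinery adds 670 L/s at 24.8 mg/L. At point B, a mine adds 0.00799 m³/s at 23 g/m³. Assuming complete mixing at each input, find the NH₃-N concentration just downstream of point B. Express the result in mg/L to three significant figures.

0.831 mg/L

670 L/s = 0.67 m³/s.
After input A: C = (36·0.38 + 0.67·24.8) / 36.67 = 0.8262 mg/L.
After input B: C = (36.67·0.8262 + 0.00799·23) / 36.68 = 0.831 mg/L.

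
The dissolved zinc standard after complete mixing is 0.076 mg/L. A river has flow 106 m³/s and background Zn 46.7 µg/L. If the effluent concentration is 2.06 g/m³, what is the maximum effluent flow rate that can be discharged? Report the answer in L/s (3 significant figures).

1570 L/s

46.7 µg/L = 0.0467 mg/L.
Mass balance at complete mixing: C_std·(Q_w + Q_r) = Q_w·C_e + Q_r·C_b.
Rearranging, Q_w = Q_r·(C_std − C_b)/(C_e − C_std) = 106·(0.076 − 0.0467) / (2.06 − 0.076) = 1.565 m³/s.
= 1565 L/s.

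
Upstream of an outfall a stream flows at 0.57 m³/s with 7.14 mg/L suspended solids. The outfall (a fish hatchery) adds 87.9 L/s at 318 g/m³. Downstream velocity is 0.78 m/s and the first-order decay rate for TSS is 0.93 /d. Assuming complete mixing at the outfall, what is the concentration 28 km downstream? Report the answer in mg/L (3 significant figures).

33.1 mg/L

87.9 L/s = 0.0879 m³/s.
After complete mixing, C₀ = (0.0879·318 + 0.57·7.14) / 0.6579 = 48.67 mg/L.
Travel time t = 2.8e+04 m / 0.78 m/s = 3.59e+04 s = 0.4155 d.
C = 48.67·exp(−0.93·0.4155) = 48.67·0.6795 = 33.07 mg/L.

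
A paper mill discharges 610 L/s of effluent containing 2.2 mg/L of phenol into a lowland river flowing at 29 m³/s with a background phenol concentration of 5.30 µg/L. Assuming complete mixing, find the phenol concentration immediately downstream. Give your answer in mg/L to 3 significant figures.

610 L/s = 0.61 m³/s.
5.30 µg/L = 0.0053 mg/L.
Conservation of mass across the mixing zone: C = (0.61·2.2 + 29·0.0053) / (0.61 + 29) = 1.496/29.61 = 0.05051 mg/L.

0.0505 mg/L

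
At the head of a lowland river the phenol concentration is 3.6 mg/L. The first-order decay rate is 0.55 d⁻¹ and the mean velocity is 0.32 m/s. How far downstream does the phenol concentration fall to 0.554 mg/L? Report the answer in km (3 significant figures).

94.1 km

From C = C₀·e^(−kt), t = ln(C₀/C)/k = ln(3.6/0.554)/0.55 = 1.872/0.55 = 3.403 d.
Distance = v·t = 0.32 m/s × 2.94e+05 s = 9.408e+04 m = 94.08 km.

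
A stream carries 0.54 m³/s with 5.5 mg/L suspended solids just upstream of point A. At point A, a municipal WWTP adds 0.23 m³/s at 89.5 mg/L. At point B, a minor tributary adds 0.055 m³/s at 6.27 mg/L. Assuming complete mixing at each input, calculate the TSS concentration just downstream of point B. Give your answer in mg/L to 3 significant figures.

After input A: C = (0.54·5.5 + 0.23·89.5) / 0.77 = 30.59 mg/L.
After input B: C = (0.77·30.59 + 0.055·6.27) / 0.825 = 28.97 mg/L.

29.0 mg/L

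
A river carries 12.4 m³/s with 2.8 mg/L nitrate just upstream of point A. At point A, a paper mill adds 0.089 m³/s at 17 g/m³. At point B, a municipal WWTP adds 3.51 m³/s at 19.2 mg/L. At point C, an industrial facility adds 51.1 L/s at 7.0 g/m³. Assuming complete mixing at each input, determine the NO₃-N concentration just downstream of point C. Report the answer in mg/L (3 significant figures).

After input A: C = (12.4·2.8 + 0.089·17) / 12.49 = 2.901 mg/L.
After input B: C = (12.49·2.901 + 3.51·19.2) / 16 = 6.477 mg/L.
51.1 L/s = 0.0511 m³/s.
After input C: C = (16·6.477 + 0.0511·7) / 16.05 = 6.479 mg/L.

6.48 mg/L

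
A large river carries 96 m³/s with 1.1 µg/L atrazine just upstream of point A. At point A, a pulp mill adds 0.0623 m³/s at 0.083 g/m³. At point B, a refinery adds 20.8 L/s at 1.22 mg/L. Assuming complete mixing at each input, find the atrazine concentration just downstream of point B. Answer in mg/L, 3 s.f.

0.00142 mg/L

1.1 µg/L = 0.0011 mg/L.
After input A: C = (96·0.0011 + 0.0623·0.083) / 96.06 = 0.001153 mg/L.
20.8 L/s = 0.0208 m³/s.
After input B: C = (96.06·0.001153 + 0.0208·1.22) / 96.08 = 0.001417 mg/L.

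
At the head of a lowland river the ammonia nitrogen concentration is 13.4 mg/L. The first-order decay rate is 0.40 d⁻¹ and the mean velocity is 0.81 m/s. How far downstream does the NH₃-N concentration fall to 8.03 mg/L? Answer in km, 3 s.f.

89.6 km

From C = C₀·e^(−kt), t = ln(C₀/C)/k = ln(13.4/8.03)/0.40 = 0.5121/0.40 = 1.28 d.
Distance = v·t = 0.81 m/s × 1.106e+05 s = 8.959e+04 m = 89.59 km.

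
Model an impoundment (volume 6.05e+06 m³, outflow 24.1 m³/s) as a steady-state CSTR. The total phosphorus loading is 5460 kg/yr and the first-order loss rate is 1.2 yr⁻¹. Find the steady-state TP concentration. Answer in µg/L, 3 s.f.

Outflow Q = 24.1 m³/s × 3.156e+07 s/yr = 7.605e+08 m³/yr.
Steady-state CSTR mass balance: W = Q·C + k·V·C, so C = W/(Q + kV).
Q + kV = 7.605e+08 + 1.2·6.05e+06 = 7.678e+08 m³/yr.
C = 5460/7.678e+08 = 7.111e-06 kg/m³ = 0.007111 mg/L = 7.111 µg/L.

7.11 µg/L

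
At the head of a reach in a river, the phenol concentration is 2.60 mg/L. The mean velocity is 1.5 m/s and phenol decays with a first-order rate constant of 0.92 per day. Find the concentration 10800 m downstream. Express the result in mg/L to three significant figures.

2.41 mg/L

Travel time t = 10800 m / 1.5 m/s = 1.08e+04/1.5 = 7200 s = 0.08333 d.
First-order decay: C = 2.60·exp(−0.92·0.08333) = 2.60·0.9262 = 2.408 mg/L.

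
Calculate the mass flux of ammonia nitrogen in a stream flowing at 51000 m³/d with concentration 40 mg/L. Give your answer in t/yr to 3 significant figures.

51000 m³/d = 0.5903 m³/s.
Mass flux = Q·C = 0.5903 m³/s × 40 g/m³ = 23.61 g/s.
= 23.61 g/s × 31.56 = 745.1 t/yr.

745 t/yr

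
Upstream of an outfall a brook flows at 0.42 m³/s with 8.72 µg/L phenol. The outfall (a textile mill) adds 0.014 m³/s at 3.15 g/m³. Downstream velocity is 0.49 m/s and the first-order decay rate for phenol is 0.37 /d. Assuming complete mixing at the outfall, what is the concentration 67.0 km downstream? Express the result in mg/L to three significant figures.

0.0613 mg/L

8.72 µg/L = 0.00872 mg/L.
After complete mixing, C₀ = (0.014·3.15 + 0.42·0.00872) / 0.434 = 0.1101 mg/L.
Travel time t = 6.7e+04 m / 0.49 m/s = 1.367e+05 s = 1.583 d.
C = 0.1101·exp(−0.37·1.583) = 0.1101·0.5568 = 0.06128 mg/L.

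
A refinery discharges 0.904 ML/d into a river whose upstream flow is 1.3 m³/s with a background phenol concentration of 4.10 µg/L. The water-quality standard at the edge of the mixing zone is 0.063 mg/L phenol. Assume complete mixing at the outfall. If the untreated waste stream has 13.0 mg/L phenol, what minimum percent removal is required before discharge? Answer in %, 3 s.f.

0.904 ML/d = 0.01046 m³/s.
4.10 µg/L = 0.0041 mg/L.
Mass balance: 0.063·1.31 = 0.01046·Cₑ + 1.3·0.0041.
Cₑ = (0.08256 − 0.00533) / 0.01046 = 7.381 mg/L.
Required removal = 1 − 7.381/13.0 = 43.22 %.

43.2 %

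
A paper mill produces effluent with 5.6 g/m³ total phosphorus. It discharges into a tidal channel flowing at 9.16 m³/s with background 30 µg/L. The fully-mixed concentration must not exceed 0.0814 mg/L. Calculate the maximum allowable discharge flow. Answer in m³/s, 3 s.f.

30 µg/L = 0.03 mg/L.
Mass balance at complete mixing: C_std·(Q_w + Q_r) = Q_w·C_e + Q_r·C_b.
Rearranging, Q_w = Q_r·(C_std − C_b)/(C_e − C_std) = 9.16·(0.0814 − 0.03) / (5.6 − 0.0814) = 0.08532 m³/s.

0.0853 m³/s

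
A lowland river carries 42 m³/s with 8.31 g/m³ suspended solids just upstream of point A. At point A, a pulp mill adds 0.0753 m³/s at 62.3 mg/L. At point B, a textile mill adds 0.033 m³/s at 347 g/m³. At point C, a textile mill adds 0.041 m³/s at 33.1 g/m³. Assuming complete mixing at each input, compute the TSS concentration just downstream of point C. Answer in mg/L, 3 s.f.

8.70 mg/L

After input A: C = (42·8.31 + 0.0753·62.3) / 42.08 = 8.407 mg/L.
After input B: C = (42.08·8.407 + 0.033·347) / 42.11 = 8.672 mg/L.
After input C: C = (42.11·8.672 + 0.041·33.1) / 42.15 = 8.696 mg/L.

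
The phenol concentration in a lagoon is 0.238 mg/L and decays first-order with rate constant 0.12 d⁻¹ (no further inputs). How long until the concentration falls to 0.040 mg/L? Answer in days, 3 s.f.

t = ln(C₀/C)/k = ln(0.238/0.040)/0.12 = 1.783/0.12 = 14.86 d.

14.9 d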